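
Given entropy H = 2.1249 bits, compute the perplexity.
4.3617

Perplexity is 2^H (or exp(H) for natural log).

H = 2.1249 bits
Perplexity = 2^2.1249 = 4.3617

Interpretation: The model's uncertainty is equivalent to choosing uniformly among 4.4 options.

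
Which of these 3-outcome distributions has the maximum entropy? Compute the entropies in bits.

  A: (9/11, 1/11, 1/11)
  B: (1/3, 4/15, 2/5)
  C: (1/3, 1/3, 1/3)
C

For a discrete distribution over n outcomes, entropy is maximized by the uniform distribution.

Computing entropies:
H(A) = 0.8659 bits
H(B) = 1.5656 bits
H(C) = 1.5850 bits

The uniform distribution (where all probabilities equal 1/3) achieves the maximum entropy of log_2(3) = 1.5850 bits.

Distribution C has the highest entropy.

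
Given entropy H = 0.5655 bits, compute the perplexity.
1.4799

Perplexity is 2^H (or exp(H) for natural log).

H = 0.5655 bits
Perplexity = 2^0.5655 = 1.4799

Interpretation: The model's uncertainty is equivalent to choosing uniformly among 1.5 options.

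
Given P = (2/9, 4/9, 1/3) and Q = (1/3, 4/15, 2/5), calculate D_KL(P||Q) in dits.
0.0331 dits

KL divergence: D_KL(P||Q) = Σ p(x) log(p(x)/q(x))

Computing term by term:
  x=0: 2/9 × log_10[(2/9)/(1/3)] = 2/9 × -0.1761 = -0.0391
  x=1: 4/9 × log_10[(4/9)/(4/15)] = 4/9 × 0.2218 = 0.0986
  x=2: 1/3 × log_10[(1/3)/(2/5)] = 1/3 × -0.0792 = -0.0264

D_KL(P||Q) = 0.0331 dits

Note: KL divergence is always non-negative and equals 0 iff P = Q.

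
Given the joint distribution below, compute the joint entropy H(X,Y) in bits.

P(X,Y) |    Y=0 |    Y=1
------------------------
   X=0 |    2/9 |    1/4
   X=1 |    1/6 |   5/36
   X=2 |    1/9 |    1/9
2.5130 bits

Joint entropy is H(X,Y) = -Σ_{x,y} p(x,y) log p(x,y).

Summing over all non-zero entries:
H(X,Y) = -[2/9·log_2(2/9) + 1/4·log_2(1/4) + 1/6·log_2(1/6) + 5/36·log_2(5/36) + 1/9·log_2(1/9) + 1/9·log_2(1/9)]
H(X,Y) = 2.5130 bits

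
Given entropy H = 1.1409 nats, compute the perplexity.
3.1296

Perplexity is e^H (or exp(H) for natural log).

H = 1.1409 nats
Perplexity = e^1.1409 = 3.1296

Interpretation: The model's uncertainty is equivalent to choosing uniformly among 3.1 options.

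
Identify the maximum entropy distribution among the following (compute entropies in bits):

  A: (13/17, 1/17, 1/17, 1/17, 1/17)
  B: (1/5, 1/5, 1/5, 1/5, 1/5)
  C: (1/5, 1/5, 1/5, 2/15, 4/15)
B

For a discrete distribution over n outcomes, entropy is maximized by the uniform distribution.

Computing entropies:
H(A) = 1.2577 bits
H(B) = 2.3219 bits
H(C) = 2.2892 bits

The uniform distribution (where all probabilities equal 1/5) achieves the maximum entropy of log_2(5) = 2.3219 bits.

Distribution B has the highest entropy.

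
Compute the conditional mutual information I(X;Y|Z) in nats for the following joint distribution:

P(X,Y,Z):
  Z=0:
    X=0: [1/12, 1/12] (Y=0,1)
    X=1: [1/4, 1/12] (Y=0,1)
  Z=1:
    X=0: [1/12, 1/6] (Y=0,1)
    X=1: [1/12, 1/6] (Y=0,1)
0.0153 nats

Conditional mutual information: I(X;Y|Z) = H(X|Z) + H(Y|Z) - H(X,Y|Z)

H(Z) = 0.6931
H(X,Z) = 1.3580 → H(X|Z) = 0.6648
H(Y,Z) = 1.3297 → H(Y|Z) = 0.6365
H(X,Y,Z) = 1.9792 → H(X,Y|Z) = 1.2861

I(X;Y|Z) = 0.6648 + 0.6365 - 1.2861 = 0.0153 nats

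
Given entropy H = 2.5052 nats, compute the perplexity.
12.2460

Perplexity is e^H (or exp(H) for natural log).

H = 2.5052 nats
Perplexity = e^2.5052 = 12.2460

Interpretation: The model's uncertainty is equivalent to choosing uniformly among 12.2 options.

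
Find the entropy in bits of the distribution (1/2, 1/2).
1.0000 bits

Shannon entropy is H(X) = -Σ p(x) log p(x).

For P = (1/2, 1/2):
H = -1/2 × log_2(1/2) -1/2 × log_2(1/2)
H = 1.0000 bits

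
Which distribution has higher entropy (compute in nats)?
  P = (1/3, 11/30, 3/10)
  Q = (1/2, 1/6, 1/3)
P

Computing entropies in nats:
H(P) = 1.0953
H(Q) = 1.0114

Distribution P has higher entropy.

Intuition: The distribution closer to uniform (more spread out) has higher entropy.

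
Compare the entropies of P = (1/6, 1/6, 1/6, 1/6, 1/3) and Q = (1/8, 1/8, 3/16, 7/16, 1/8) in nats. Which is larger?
P

Computing entropies in nats:
H(P) = 1.5607
H(Q) = 1.4553

Distribution P has higher entropy.

Intuition: The distribution closer to uniform (more spread out) has higher entropy.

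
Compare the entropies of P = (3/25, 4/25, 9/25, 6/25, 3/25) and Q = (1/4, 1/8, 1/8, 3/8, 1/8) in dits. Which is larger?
P

Computing entropies in dits:
H(P) = 0.6568
H(Q) = 0.6489

Distribution P has higher entropy.

Intuition: The distribution closer to uniform (more spread out) has higher entropy.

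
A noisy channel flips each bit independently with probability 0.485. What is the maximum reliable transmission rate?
0.0006 bits

For a binary symmetric channel (BSC) with error probability p:
Capacity C = 1 - H(p) bits per symbol

where H(p) = -p log₂(p) - (1-p) log₂(1-p) is the binary entropy function.

H(0.485) = 0.9994 bits
C = 1 - 0.9994 = 0.0006 bits per symbol

This means we can reliably transmit up to 0.0006 bits of information per channel use.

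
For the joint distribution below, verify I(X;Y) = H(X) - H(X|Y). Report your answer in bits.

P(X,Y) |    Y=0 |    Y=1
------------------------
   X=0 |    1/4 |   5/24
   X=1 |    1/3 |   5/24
I(X;Y) = 0.0036 bits

Mutual information has multiple equivalent forms:
- I(X;Y) = H(X) - H(X|Y)
- I(X;Y) = H(Y) - H(Y|X)
- I(X;Y) = H(X) + H(Y) - H(X,Y)

Computing all quantities:
H(X) = 0.9950, H(Y) = 0.9799, H(X,Y) = 1.9713
H(X|Y) = 0.9914, H(Y|X) = 0.9763

Verification:
H(X) - H(X|Y) = 0.9950 - 0.9914 = 0.0036
H(Y) - H(Y|X) = 0.9799 - 0.9763 = 0.0036
H(X) + H(Y) - H(X,Y) = 0.9950 + 0.9799 - 1.9713 = 0.0036

All forms give I(X;Y) = 0.0036 bits. ✓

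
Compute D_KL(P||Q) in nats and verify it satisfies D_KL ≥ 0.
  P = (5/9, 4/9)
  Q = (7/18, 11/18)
0.0566 nats

KL divergence satisfies the Gibbs inequality: D_KL(P||Q) ≥ 0 for all distributions P, Q.

D_KL(P||Q) = Σ p(x) log(p(x)/q(x))
Term by term:
  x=0: 5/9 × log_e[(5/9)/(7/18)] = 0.1982
  x=1: 4/9 × log_e[(4/9)/(11/18)] = -0.1415
D_KL(P||Q) = 0.0566 nats

D_KL(P||Q) = 0.0566 ≥ 0 ✓

This non-negativity is a fundamental property: relative entropy cannot be negative because it measures how different Q is from P.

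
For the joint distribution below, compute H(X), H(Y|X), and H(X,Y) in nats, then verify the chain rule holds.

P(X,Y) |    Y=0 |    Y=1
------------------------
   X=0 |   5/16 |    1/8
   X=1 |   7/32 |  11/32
H(X,Y) = 1.3229, H(X) = 0.6853, H(Y|X) = 0.6376 (all in nats)

Chain rule: H(X,Y) = H(X) + H(Y|X)

Left side — joint entropy directly:
H(X,Y) = -Σ p(x,y) log p(x,y) = 1.3229 nats

Right side — compute H(Y|X) from the conditional distributions:
P(X) = (7/16, 9/16), so H(X) = 0.6853 nats
H(Y|X) = Σ_x P(X=x) · H(Y|X=x):
  P(Y|X=0) = (5/7, 2/7), H(Y|X=0) = 0.5983, weight P(X=0) = 7/16
  P(Y|X=1) = (7/18, 11/18), H(Y|X=1) = 0.6682, weight P(X=1) = 9/16
H(Y|X) = 0.6376 nats

H(X) + H(Y|X) = 0.6853 + 0.6376 = 1.3229 nats

Both sides equal 1.3229 nats. ✓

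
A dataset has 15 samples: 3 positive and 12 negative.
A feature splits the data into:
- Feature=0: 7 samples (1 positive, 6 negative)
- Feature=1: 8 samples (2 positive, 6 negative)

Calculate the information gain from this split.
0.0131 bits

Information Gain = H(Y) - H(Y|Feature)

Before split:
P(positive) = 3/15 = 0.2000
H(Y) = 0.7219 bits

After split:
Feature=0: H = 0.5917 bits (weight = 7/15)
Feature=1: H = 0.8113 bits (weight = 8/15)
H(Y|Feature) = (7/15)×0.5917 + (8/15)×0.8113 = 0.7088 bits

Information Gain = 0.7219 - 0.7088 = 0.0131 bits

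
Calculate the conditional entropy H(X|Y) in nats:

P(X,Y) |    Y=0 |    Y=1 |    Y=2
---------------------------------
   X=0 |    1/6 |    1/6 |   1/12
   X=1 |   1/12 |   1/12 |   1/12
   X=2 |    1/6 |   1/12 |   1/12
1.0608 nats

Using the chain rule: H(X|Y) = H(X,Y) - H(Y)

First, compute H(X,Y) = 2.1383 nats

Marginal P(Y) = (5/12, 1/3, 1/4)
H(Y) = 1.0776 nats

H(X|Y) = H(X,Y) - H(Y) = 2.1383 - 1.0776 = 1.0608 nats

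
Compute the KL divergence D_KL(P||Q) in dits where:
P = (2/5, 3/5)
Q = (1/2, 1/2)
0.0087 dits

KL divergence: D_KL(P||Q) = Σ p(x) log(p(x)/q(x))

Computing term by term:
  x=0: 2/5 × log_10[(2/5)/(1/2)] = 2/5 × -0.0969 = -0.0388
  x=1: 3/5 × log_10[(3/5)/(1/2)] = 3/5 × 0.0792 = 0.0475

D_KL(P||Q) = 0.0087 dits

Note: KL divergence is always non-negative and equals 0 iff P = Q.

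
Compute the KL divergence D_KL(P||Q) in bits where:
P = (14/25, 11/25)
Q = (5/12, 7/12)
0.0599 bits

KL divergence: D_KL(P||Q) = Σ p(x) log(p(x)/q(x))

Computing term by term:
  x=0: 14/25 × log_2[(14/25)/(5/12)] = 14/25 × 0.4265 = 0.2389
  x=1: 11/25 × log_2[(11/25)/(7/12)] = 11/25 × -0.4068 = -0.1790

D_KL(P||Q) = 0.0599 bits

Note: KL divergence is always non-negative and equals 0 iff P = Q.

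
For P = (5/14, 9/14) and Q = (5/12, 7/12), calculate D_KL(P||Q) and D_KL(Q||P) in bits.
D_KL(P||Q) = 0.0107, D_KL(Q||P) = 0.0109

KL divergence is not symmetric: D_KL(P||Q) ≠ D_KL(Q||P) in general.

D_KL(P||Q) = 0.0107 bits
D_KL(Q||P) = 0.0109 bits

No, they are not equal!

This asymmetry is why KL divergence is not a true distance metric.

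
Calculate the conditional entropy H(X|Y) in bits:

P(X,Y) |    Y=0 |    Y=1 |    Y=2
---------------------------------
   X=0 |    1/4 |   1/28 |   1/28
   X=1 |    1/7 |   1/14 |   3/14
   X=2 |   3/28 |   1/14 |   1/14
1.4116 bits

Using the chain rule: H(X|Y) = H(X,Y) - H(Y)

First, compute H(X,Y) = 2.8818 bits

Marginal P(Y) = (1/2, 5/28, 9/28)
H(Y) = 1.4701 bits

H(X|Y) = H(X,Y) - H(Y) = 2.8818 - 1.4701 = 1.4116 bits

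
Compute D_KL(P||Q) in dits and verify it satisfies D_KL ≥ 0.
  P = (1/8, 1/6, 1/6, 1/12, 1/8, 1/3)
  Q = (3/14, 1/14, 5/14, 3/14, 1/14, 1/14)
0.1961 dits

KL divergence satisfies the Gibbs inequality: D_KL(P||Q) ≥ 0 for all distributions P, Q.

D_KL(P||Q) = Σ p(x) log(p(x)/q(x))
Term by term:
  x=0: 1/8 × log_10[(1/8)/(3/14)] = -0.0293
  x=1: 1/6 × log_10[(1/6)/(1/14)] = 0.0613
  x=2: 1/6 × log_10[(1/6)/(5/14)] = -0.0552
  x=3: 1/12 × log_10[(1/12)/(3/14)] = -0.0342
  x=4: 1/8 × log_10[(1/8)/(1/14)] = 0.0304
  x=5: 1/3 × log_10[(1/3)/(1/14)] = 0.2230
D_KL(P||Q) = 0.1961 dits

D_KL(P||Q) = 0.1961 ≥ 0 ✓

This non-negativity is a fundamental property: relative entropy cannot be negative because it measures how different Q is from P.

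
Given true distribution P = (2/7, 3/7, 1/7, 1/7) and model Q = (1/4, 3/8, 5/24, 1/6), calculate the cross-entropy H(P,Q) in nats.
1.2965 nats

Cross-entropy: H(P,Q) = -Σ p(x) log q(x)

Alternatively: H(P,Q) = H(P) + D_KL(P||Q)
H(P) = 1.2770 nats
D_KL(P||Q) = 0.0195 nats

H(P,Q) = 1.2770 + 0.0195 = 1.2965 nats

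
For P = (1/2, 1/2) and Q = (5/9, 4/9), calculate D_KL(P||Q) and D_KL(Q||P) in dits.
D_KL(P||Q) = 0.0027, D_KL(Q||P) = 0.0027

KL divergence is not symmetric: D_KL(P||Q) ≠ D_KL(Q||P) in general.

D_KL(P||Q) = 0.0027 dits
D_KL(Q||P) = 0.0027 dits

In this case they happen to be equal (to 4 decimal places).

This asymmetry is why KL divergence is not a true distance metric.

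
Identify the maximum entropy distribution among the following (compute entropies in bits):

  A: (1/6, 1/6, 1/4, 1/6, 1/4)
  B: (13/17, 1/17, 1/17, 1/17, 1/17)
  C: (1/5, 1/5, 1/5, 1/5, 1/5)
C

For a discrete distribution over n outcomes, entropy is maximized by the uniform distribution.

Computing entropies:
H(A) = 2.2925 bits
H(B) = 1.2577 bits
H(C) = 2.3219 bits

The uniform distribution (where all probabilities equal 1/5) achieves the maximum entropy of log_2(5) = 2.3219 bits.

Distribution C has the highest entropy.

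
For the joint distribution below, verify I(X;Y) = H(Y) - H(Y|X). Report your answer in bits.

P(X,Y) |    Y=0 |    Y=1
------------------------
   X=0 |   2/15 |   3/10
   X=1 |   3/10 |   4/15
I(X;Y) = 0.0360 bits

Mutual information has multiple equivalent forms:
- I(X;Y) = H(X) - H(X|Y)
- I(X;Y) = H(Y) - H(Y|X)
- I(X;Y) = H(X) + H(Y) - H(X,Y)

Computing all quantities:
H(X) = 0.9871, H(Y) = 0.9871, H(X,Y) = 1.9383
H(X|Y) = 0.9511, H(Y|X) = 0.9511

Verification:
H(X) - H(X|Y) = 0.9871 - 0.9511 = 0.0360
H(Y) - H(Y|X) = 0.9871 - 0.9511 = 0.0360
H(X) + H(Y) - H(X,Y) = 0.9871 + 0.9871 - 1.9383 = 0.0360

All forms give I(X;Y) = 0.0360 bits. ✓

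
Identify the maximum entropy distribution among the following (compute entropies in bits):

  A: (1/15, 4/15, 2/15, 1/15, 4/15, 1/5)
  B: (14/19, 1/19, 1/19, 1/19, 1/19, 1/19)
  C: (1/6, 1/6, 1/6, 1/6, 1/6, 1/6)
C

For a discrete distribution over n outcomes, entropy is maximized by the uniform distribution.

Computing entropies:
H(A) = 2.3899 bits
H(B) = 1.4425 bits
H(C) = 2.5850 bits

The uniform distribution (where all probabilities equal 1/6) achieves the maximum entropy of log_2(6) = 2.5850 bits.

Distribution C has the highest entropy.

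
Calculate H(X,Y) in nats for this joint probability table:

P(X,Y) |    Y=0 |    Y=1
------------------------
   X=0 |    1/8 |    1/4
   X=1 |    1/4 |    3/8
1.3209 nats

Joint entropy is H(X,Y) = -Σ_{x,y} p(x,y) log p(x,y).

Summing over all non-zero entries:
H(X,Y) = -[1/8·log_e(1/8) + 1/4·log_e(1/4) + 1/4·log_e(1/4) + 3/8·log_e(3/8)]
H(X,Y) = 1.3209 nats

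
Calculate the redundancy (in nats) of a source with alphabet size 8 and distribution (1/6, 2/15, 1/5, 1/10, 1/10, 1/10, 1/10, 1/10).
0.0390 nats

Redundancy measures how far a source is from maximum entropy:
R = H_max - H(X)

Maximum entropy for 8 symbols: H_max = log_e(8) = 2.0794 nats
Actual entropy: H(X) = 2.0405 nats
Redundancy: R = 2.0794 - 2.0405 = 0.0390 nats

This redundancy represents potential for compression: the source could be compressed by 0.0390 nats per symbol.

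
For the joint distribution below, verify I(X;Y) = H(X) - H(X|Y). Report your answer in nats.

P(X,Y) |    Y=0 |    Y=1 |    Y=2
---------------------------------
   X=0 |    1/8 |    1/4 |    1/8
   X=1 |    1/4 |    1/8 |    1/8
I(X;Y) = 0.0425 nats

Mutual information has multiple equivalent forms:
- I(X;Y) = H(X) - H(X|Y)
- I(X;Y) = H(Y) - H(Y|X)
- I(X;Y) = H(X) + H(Y) - H(X,Y)

Computing all quantities:
H(X) = 0.6931, H(Y) = 1.0822, H(X,Y) = 1.7329
H(X|Y) = 0.6507, H(Y|X) = 1.0397

Verification:
H(X) - H(X|Y) = 0.6931 - 0.6507 = 0.0425
H(Y) - H(Y|X) = 1.0822 - 1.0397 = 0.0425
H(X) + H(Y) - H(X,Y) = 0.6931 + 1.0822 - 1.7329 = 0.0425

All forms give I(X;Y) = 0.0425 nats. ✓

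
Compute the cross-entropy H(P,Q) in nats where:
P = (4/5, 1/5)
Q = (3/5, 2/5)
0.5919 nats

Cross-entropy: H(P,Q) = -Σ p(x) log q(x)

Alternatively: H(P,Q) = H(P) + D_KL(P||Q)
H(P) = 0.5004 nats
D_KL(P||Q) = 0.0915 nats

H(P,Q) = 0.5004 + 0.0915 = 0.5919 nats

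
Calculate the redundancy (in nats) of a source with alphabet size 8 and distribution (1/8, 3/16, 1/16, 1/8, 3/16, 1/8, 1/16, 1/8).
0.0654 nats

Redundancy measures how far a source is from maximum entropy:
R = H_max - H(X)

Maximum entropy for 8 symbols: H_max = log_e(8) = 2.0794 nats
Actual entropy: H(X) = 2.0140 nats
Redundancy: R = 2.0794 - 2.0140 = 0.0654 nats

This redundancy represents potential for compression: the source could be compressed by 0.0654 nats per symbol.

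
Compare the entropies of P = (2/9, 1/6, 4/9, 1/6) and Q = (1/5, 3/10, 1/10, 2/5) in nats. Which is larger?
P

Computing entropies in nats:
H(P) = 1.2919
H(Q) = 1.2799

Distribution P has higher entropy.

Intuition: The distribution closer to uniform (more spread out) has higher entropy.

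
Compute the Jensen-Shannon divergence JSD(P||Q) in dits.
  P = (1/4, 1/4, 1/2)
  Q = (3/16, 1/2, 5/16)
0.0149 dits

Jensen-Shannon divergence is:
JSD(P||Q) = 0.5 × D_KL(P||M) + 0.5 × D_KL(Q||M)
where M = 0.5 × (P + Q) is the mixture distribution.

M = 0.5 × (1/4, 1/4, 1/2) + 0.5 × (3/16, 1/2, 5/16) = (7/32, 3/8, 13/32)

D_KL(P||M) = 0.0156 dits
D_KL(Q||M) = 0.0143 dits

JSD(P||Q) = 0.5 × 0.0156 + 0.5 × 0.0143 = 0.0149 dits

Unlike KL divergence, JSD is symmetric and bounded: 0 ≤ JSD ≤ log(2).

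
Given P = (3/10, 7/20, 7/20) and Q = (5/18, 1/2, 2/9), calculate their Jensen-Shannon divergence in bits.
0.0203 bits

Jensen-Shannon divergence is:
JSD(P||Q) = 0.5 × D_KL(P||M) + 0.5 × D_KL(Q||M)
where M = 0.5 × (P + Q) is the mixture distribution.

M = 0.5 × (3/10, 7/20, 7/20) + 0.5 × (5/18, 1/2, 2/9) = (0.288889, 17/40, 0.286111)

D_KL(P||M) = 0.0201 bits
D_KL(Q||M) = 0.0205 bits

JSD(P||Q) = 0.5 × 0.0201 + 0.5 × 0.0205 = 0.0203 bits

Unlike KL divergence, JSD is symmetric and bounded: 0 ≤ JSD ≤ log(2).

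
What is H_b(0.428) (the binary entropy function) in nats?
0.6827 nats

The binary entropy function is:
H(p) = -p log(p) - (1-p) log(1-p)

H(0.428) = -0.428 × log_e(0.428) - 0.572 × log_e(0.572)
H(0.428) = 0.6827 nats

Note: Binary entropy is maximized at p=0.5 (H=1 bit) and minimized at p=0 or p=1 (H=0).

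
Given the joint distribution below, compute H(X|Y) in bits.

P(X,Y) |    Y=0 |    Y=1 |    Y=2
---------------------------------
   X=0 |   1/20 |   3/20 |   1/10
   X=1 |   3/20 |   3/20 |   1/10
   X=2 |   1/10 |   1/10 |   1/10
1.5377 bits

Using the chain rule: H(X|Y) = H(X,Y) - H(Y)

First, compute H(X,Y) = 3.1087 bits

Marginal P(Y) = (3/10, 2/5, 3/10)
H(Y) = 1.5710 bits

H(X|Y) = H(X,Y) - H(Y) = 3.1087 - 1.5710 = 1.5377 bits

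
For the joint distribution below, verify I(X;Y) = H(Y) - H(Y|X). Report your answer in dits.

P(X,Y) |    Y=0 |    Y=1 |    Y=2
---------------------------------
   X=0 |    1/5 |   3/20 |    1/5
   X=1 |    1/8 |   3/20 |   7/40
I(X;Y) = 0.0020 dits

Mutual information has multiple equivalent forms:
- I(X;Y) = H(X) - H(X|Y)
- I(X;Y) = H(Y) - H(Y|X)
- I(X;Y) = H(X) + H(Y) - H(X,Y)

Computing all quantities:
H(X) = 0.2989, H(Y) = 0.4752, H(X,Y) = 0.7721
H(X|Y) = 0.2969, H(Y|X) = 0.4733

Verification:
H(X) - H(X|Y) = 0.2989 - 0.2969 = 0.0020
H(Y) - H(Y|X) = 0.4752 - 0.4733 = 0.0020
H(X) + H(Y) - H(X,Y) = 0.2989 + 0.4752 - 0.7721 = 0.0020

All forms give I(X;Y) = 0.0020 dits. ✓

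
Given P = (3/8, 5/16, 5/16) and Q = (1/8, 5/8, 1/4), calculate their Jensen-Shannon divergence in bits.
0.0880 bits

Jensen-Shannon divergence is:
JSD(P||Q) = 0.5 × D_KL(P||M) + 0.5 × D_KL(Q||M)
where M = 0.5 × (P + Q) is the mixture distribution.

M = 0.5 × (3/8, 5/16, 5/16) + 0.5 × (1/8, 5/8, 1/4) = (1/4, 15/32, 9/32)

D_KL(P||M) = 0.0841 bits
D_KL(Q||M) = 0.0919 bits

JSD(P||Q) = 0.5 × 0.0841 + 0.5 × 0.0919 = 0.0880 bits

Unlike KL divergence, JSD is symmetric and bounded: 0 ≤ JSD ≤ log(2).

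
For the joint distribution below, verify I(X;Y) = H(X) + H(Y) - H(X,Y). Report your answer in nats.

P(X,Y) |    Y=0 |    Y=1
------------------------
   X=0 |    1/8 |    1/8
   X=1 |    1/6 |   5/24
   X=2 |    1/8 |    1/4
I(X;Y) = 0.0096 nats

Mutual information has multiple equivalent forms:
- I(X;Y) = H(X) - H(X|Y)
- I(X;Y) = H(Y) - H(Y|X)
- I(X;Y) = H(X) + H(Y) - H(X,Y)

Computing all quantities:
H(X) = 1.0822, H(Y) = 0.6792, H(X,Y) = 1.7518
H(X|Y) = 1.0726, H(Y|X) = 0.6696

Verification:
H(X) - H(X|Y) = 1.0822 - 1.0726 = 0.0096
H(Y) - H(Y|X) = 0.6792 - 0.6696 = 0.0096
H(X) + H(Y) - H(X,Y) = 1.0822 + 0.6792 - 1.7518 = 0.0096

All forms give I(X;Y) = 0.0096 nats. ✓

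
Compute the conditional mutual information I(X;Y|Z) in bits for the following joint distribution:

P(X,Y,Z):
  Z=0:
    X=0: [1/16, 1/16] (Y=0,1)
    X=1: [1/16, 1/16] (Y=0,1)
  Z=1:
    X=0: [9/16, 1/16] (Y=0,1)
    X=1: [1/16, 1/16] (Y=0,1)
0.0694 bits

Conditional mutual information: I(X;Y|Z) = H(X|Z) + H(Y|Z) - H(X,Y|Z)

H(Z) = 0.8113
H(X,Z) = 1.5488 → H(X|Z) = 0.7375
H(Y,Z) = 1.5488 → H(Y|Z) = 0.7375
H(X,Y,Z) = 2.2169 → H(X,Y|Z) = 1.4056

I(X;Y|Z) = 0.7375 + 0.7375 - 1.4056 = 0.0694 bits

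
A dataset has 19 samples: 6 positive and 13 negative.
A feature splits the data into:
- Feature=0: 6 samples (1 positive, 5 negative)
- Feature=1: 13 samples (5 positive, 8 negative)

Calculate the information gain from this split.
0.0368 bits

Information Gain = H(Y) - H(Y|Feature)

Before split:
P(positive) = 6/19 = 0.3158
H(Y) = 0.8997 bits

After split:
Feature=0: H = 0.6500 bits (weight = 6/19)
Feature=1: H = 0.9612 bits (weight = 13/19)
H(Y|Feature) = (6/19)×0.6500 + (13/19)×0.9612 = 0.8630 bits

Information Gain = 0.8997 - 0.8630 = 0.0368 bits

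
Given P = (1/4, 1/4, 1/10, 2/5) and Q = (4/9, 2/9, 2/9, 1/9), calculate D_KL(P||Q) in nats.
0.3181 nats

KL divergence: D_KL(P||Q) = Σ p(x) log(p(x)/q(x))

Computing term by term:
  x=0: 1/4 × log_e[(1/4)/(4/9)] = 1/4 × -0.5754 = -0.1438
  x=1: 1/4 × log_e[(1/4)/(2/9)] = 1/4 × 0.1178 = 0.0294
  x=2: 1/10 × log_e[(1/10)/(2/9)] = 1/10 × -0.7985 = -0.0799
  x=3: 2/5 × log_e[(2/5)/(1/9)] = 2/5 × 1.2809 = 0.5124

D_KL(P||Q) = 0.3181 nats

Note: KL divergence is always non-negative and equals 0 iff P = Q.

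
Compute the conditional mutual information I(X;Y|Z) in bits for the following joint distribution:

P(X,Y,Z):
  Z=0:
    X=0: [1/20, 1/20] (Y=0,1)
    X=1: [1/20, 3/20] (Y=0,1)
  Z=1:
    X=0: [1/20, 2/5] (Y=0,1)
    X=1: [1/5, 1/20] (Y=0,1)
0.2645 bits

Conditional mutual information: I(X;Y|Z) = H(X|Z) + H(Y|Z) - H(X,Y|Z)

H(Z) = 0.8813
H(X,Z) = 1.8150 → H(X|Z) = 0.9337
H(Y,Z) = 1.8150 → H(Y|Z) = 0.9337
H(X,Y,Z) = 2.4842 → H(X,Y|Z) = 1.6029

I(X;Y|Z) = 0.9337 + 0.9337 - 1.6029 = 0.2645 bits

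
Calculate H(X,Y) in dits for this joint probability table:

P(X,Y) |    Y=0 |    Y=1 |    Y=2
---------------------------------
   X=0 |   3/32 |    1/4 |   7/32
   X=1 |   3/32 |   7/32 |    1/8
0.7449 dits

Joint entropy is H(X,Y) = -Σ_{x,y} p(x,y) log p(x,y).

Summing over all non-zero entries:
H(X,Y) = -[3/32·log_10(3/32) + 1/4·log_10(1/4) + 7/32·log_10(7/32) + 3/32·log_10(3/32) + 7/32·log_10(7/32) + 1/8·log_10(1/8)]
H(X,Y) = 0.7449 dits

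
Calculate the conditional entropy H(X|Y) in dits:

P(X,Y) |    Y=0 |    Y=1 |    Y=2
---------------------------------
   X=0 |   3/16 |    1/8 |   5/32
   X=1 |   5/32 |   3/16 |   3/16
0.2971 dits

Using the chain rule: H(X|Y) = H(X,Y) - H(Y)

First, compute H(X,Y) = 0.7738 dits

Marginal P(Y) = (11/32, 5/16, 11/32)
H(Y) = 0.4767 dits

H(X|Y) = H(X,Y) - H(Y) = 0.7738 - 0.4767 = 0.2971 dits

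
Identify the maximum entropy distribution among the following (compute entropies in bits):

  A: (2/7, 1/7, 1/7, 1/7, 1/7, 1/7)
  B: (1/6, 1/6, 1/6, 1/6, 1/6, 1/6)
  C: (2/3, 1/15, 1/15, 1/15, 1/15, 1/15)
B

For a discrete distribution over n outcomes, entropy is maximized by the uniform distribution.

Computing entropies:
H(A) = 2.5216 bits
H(B) = 2.5850 bits
H(C) = 1.6923 bits

The uniform distribution (where all probabilities equal 1/6) achieves the maximum entropy of log_2(6) = 2.5850 bits.

Distribution B has the highest entropy.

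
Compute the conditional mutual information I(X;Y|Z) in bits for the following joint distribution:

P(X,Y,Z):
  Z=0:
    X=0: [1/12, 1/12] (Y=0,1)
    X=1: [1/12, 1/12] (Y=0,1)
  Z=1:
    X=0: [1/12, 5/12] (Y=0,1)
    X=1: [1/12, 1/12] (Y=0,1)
0.0492 bits

Conditional mutual information: I(X;Y|Z) = H(X|Z) + H(Y|Z) - H(X,Y|Z)

H(Z) = 0.9183
H(X,Z) = 1.7925 → H(X|Z) = 0.8742
H(Y,Z) = 1.7925 → H(Y|Z) = 0.8742
H(X,Y,Z) = 2.6175 → H(X,Y|Z) = 1.6992

I(X;Y|Z) = 0.8742 + 0.8742 - 1.6992 = 0.0492 bits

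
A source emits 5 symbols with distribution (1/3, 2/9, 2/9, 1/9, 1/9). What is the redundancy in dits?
0.0376 dits

Redundancy measures how far a source is from maximum entropy:
R = H_max - H(X)

Maximum entropy for 5 symbols: H_max = log_10(5) = 0.6990 dits
Actual entropy: H(X) = 0.6614 dits
Redundancy: R = 0.6990 - 0.6614 = 0.0376 dits

This redundancy represents potential for compression: the source could be compressed by 0.0376 dits per symbol.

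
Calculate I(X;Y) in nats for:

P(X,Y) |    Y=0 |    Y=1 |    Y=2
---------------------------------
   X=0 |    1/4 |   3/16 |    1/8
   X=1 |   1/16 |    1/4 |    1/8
0.0569 nats

Mutual information: I(X;Y) = H(X) + H(Y) - H(X,Y)

Marginals:
P(X) = (9/16, 7/16), H(X) = 0.6853 nats
P(Y) = (5/16, 7/16, 1/4), H(Y) = 1.0717 nats

Joint entropy: H(X,Y) = 1.7002 nats

I(X;Y) = 0.6853 + 1.0717 - 1.7002 = 0.0569 nats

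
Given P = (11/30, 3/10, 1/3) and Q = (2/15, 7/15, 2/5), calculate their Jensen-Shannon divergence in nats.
0.0390 nats

Jensen-Shannon divergence is:
JSD(P||Q) = 0.5 × D_KL(P||M) + 0.5 × D_KL(Q||M)
where M = 0.5 × (P + Q) is the mixture distribution.

M = 0.5 × (11/30, 3/10, 1/3) + 0.5 × (2/15, 7/15, 2/5) = (1/4, 0.383333, 11/30)

D_KL(P||M) = 0.0351 nats
D_KL(Q||M) = 0.0428 nats

JSD(P||Q) = 0.5 × 0.0351 + 0.5 × 0.0428 = 0.0390 nats

Unlike KL divergence, JSD is symmetric and bounded: 0 ≤ JSD ≤ log(2).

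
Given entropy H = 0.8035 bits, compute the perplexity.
1.7453

Perplexity is 2^H (or exp(H) for natural log).

H = 0.8035 bits
Perplexity = 2^0.8035 = 1.7453

Interpretation: The model's uncertainty is equivalent to choosing uniformly among 1.7 options.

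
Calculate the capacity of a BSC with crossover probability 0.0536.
0.6985 bits

For a binary symmetric channel (BSC) with error probability p:
Capacity C = 1 - H(p) bits per symbol

where H(p) = -p log₂(p) - (1-p) log₂(1-p) is the binary entropy function.

H(0.0536) = 0.3015 bits
C = 1 - 0.3015 = 0.6985 bits per symbol

This means we can reliably transmit up to 0.6985 bits of information per channel use.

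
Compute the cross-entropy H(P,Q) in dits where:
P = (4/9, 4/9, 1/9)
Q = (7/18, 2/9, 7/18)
0.5182 dits

Cross-entropy: H(P,Q) = -Σ p(x) log q(x)

Alternatively: H(P,Q) = H(P) + D_KL(P||Q)
H(P) = 0.4191 dits
D_KL(P||Q) = 0.0991 dits

H(P,Q) = 0.4191 + 0.0991 = 0.5182 dits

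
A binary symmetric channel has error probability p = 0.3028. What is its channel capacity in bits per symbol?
0.1153 bits

For a binary symmetric channel (BSC) with error probability p:
Capacity C = 1 - H(p) bits per symbol

where H(p) = -p log₂(p) - (1-p) log₂(1-p) is the binary entropy function.

H(0.3028) = 0.8847 bits
C = 1 - 0.8847 = 0.1153 bits per symbol

This means we can reliably transmit up to 0.1153 bits of information per channel use.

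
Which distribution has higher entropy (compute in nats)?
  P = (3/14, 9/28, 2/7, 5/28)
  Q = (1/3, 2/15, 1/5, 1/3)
P

Computing entropies in nats:
H(P) = 1.3605
H(Q) = 1.3229

Distribution P has higher entropy.

Intuition: The distribution closer to uniform (more spread out) has higher entropy.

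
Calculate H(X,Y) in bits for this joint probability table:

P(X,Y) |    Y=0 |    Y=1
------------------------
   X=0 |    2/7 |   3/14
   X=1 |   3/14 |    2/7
1.9852 bits

Joint entropy is H(X,Y) = -Σ_{x,y} p(x,y) log p(x,y).

Summing over all non-zero entries:
H(X,Y) = -[2/7·log_2(2/7) + 3/14·log_2(3/14) + 3/14·log_2(3/14) + 2/7·log_2(2/7)]
H(X,Y) = 1.9852 bits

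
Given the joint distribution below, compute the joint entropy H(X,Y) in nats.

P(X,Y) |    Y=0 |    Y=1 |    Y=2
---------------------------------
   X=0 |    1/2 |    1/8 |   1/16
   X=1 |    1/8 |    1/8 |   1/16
1.4729 nats

Joint entropy is H(X,Y) = -Σ_{x,y} p(x,y) log p(x,y).

Summing over all non-zero entries:
H(X,Y) = -[1/2·log_e(1/2) + 1/8·log_e(1/8) + 1/16·log_e(1/16) + 1/8·log_e(1/8) + 1/8·log_e(1/8) + 1/16·log_e(1/16)]
H(X,Y) = 1.4729 nats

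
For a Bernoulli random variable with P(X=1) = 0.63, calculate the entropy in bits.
0.9507 bits

The binary entropy function is:
H(p) = -p log(p) - (1-p) log(1-p)

H(0.63) = -0.63 × log_2(0.63) - 0.37 × log_2(0.37)
H(0.63) = 0.9507 bits

Note: Binary entropy is maximized at p=0.5 (H=1 bit) and minimized at p=0 or p=1 (H=0).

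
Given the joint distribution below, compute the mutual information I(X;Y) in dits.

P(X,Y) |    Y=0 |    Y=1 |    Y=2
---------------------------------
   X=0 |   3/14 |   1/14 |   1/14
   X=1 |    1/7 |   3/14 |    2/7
0.0313 dits

Mutual information: I(X;Y) = H(X) + H(Y) - H(X,Y)

Marginals:
P(X) = (5/14, 9/14), H(X) = 0.2831 dits
P(Y) = (5/14, 2/7, 5/14), H(Y) = 0.4748 dits

Joint entropy: H(X,Y) = 0.7266 dits

I(X;Y) = 0.2831 + 0.4748 - 0.7266 = 0.0313 dits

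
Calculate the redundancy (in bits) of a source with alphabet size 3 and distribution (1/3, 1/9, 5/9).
0.2333 bits

Redundancy measures how far a source is from maximum entropy:
R = H_max - H(X)

Maximum entropy for 3 symbols: H_max = log_2(3) = 1.5850 bits
Actual entropy: H(X) = 1.3516 bits
Redundancy: R = 1.5850 - 1.3516 = 0.2333 bits

This redundancy represents potential for compression: the source could be compressed by 0.2333 bits per symbol.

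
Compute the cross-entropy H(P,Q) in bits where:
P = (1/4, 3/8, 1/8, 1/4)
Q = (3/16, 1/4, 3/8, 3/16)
2.1344 bits

Cross-entropy: H(P,Q) = -Σ p(x) log q(x)

Alternatively: H(P,Q) = H(P) + D_KL(P||Q)
H(P) = 1.9056 bits
D_KL(P||Q) = 0.2288 bits

H(P,Q) = 1.9056 + 0.2288 = 2.1344 bits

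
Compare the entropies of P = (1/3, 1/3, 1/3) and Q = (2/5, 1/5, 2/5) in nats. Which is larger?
P

Computing entropies in nats:
H(P) = 1.0986
H(Q) = 1.0549

Distribution P has higher entropy.

Intuition: The distribution closer to uniform (more spread out) has higher entropy.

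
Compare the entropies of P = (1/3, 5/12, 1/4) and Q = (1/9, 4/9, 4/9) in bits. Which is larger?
P

Computing entropies in bits:
H(P) = 1.5546
H(Q) = 1.3921

Distribution P has higher entropy.

Intuition: The distribution closer to uniform (more spread out) has higher entropy.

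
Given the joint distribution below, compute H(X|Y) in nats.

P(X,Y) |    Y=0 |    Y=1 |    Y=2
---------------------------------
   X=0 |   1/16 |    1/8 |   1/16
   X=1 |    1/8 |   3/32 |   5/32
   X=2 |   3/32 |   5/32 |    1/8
1.0586 nats

Using the chain rule: H(X|Y) = H(X,Y) - H(Y)

First, compute H(X,Y) = 2.1503 nats

Marginal P(Y) = (9/32, 3/8, 11/32)
H(Y) = 1.0916 nats

H(X|Y) = H(X,Y) - H(Y) = 2.1503 - 1.0916 = 1.0586 nats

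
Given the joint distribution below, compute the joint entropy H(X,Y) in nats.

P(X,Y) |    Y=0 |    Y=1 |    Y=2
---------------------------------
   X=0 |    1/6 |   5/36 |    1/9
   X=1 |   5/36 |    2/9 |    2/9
1.7596 nats

Joint entropy is H(X,Y) = -Σ_{x,y} p(x,y) log p(x,y).

Summing over all non-zero entries:
H(X,Y) = -[1/6·log_e(1/6) + 5/36·log_e(5/36) + 1/9·log_e(1/9) + 5/36·log_e(5/36) + 2/9·log_e(2/9) + 2/9·log_e(2/9)]
H(X,Y) = 1.7596 nats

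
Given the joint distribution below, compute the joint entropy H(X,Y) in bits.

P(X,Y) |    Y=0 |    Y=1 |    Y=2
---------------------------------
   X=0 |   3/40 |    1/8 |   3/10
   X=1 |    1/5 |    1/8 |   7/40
2.4558 bits

Joint entropy is H(X,Y) = -Σ_{x,y} p(x,y) log p(x,y).

Summing over all non-zero entries:
H(X,Y) = -[3/40·log_2(3/40) + 1/8·log_2(1/8) + 3/10·log_2(3/10) + 1/5·log_2(1/5) + 1/8·log_2(1/8) + 7/40·log_2(7/40)]
H(X,Y) = 2.4558 bits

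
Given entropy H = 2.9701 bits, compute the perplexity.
7.8359

Perplexity is 2^H (or exp(H) for natural log).

H = 2.9701 bits
Perplexity = 2^2.9701 = 7.8359

Interpretation: The model's uncertainty is equivalent to choosing uniformly among 7.8 options.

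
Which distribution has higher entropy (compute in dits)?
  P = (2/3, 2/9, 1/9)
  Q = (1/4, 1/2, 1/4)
Q

Computing entropies in dits:
H(P) = 0.3686
H(Q) = 0.4515

Distribution Q has higher entropy.

Intuition: The distribution closer to uniform (more spread out) has higher entropy.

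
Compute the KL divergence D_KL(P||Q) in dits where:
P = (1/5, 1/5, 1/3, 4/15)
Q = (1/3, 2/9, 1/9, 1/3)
0.0797 dits

KL divergence: D_KL(P||Q) = Σ p(x) log(p(x)/q(x))

Computing term by term:
  x=0: 1/5 × log_10[(1/5)/(1/3)] = 1/5 × -0.2218 = -0.0444
  x=1: 1/5 × log_10[(1/5)/(2/9)] = 1/5 × -0.0458 = -0.0092
  x=2: 1/3 × log_10[(1/3)/(1/9)] = 1/3 × 0.4771 = 0.1590
  x=3: 4/15 × log_10[(4/15)/(1/3)] = 4/15 × -0.0969 = -0.0258

D_KL(P||Q) = 0.0797 dits

Note: KL divergence is always non-negative and equals 0 iff P = Q.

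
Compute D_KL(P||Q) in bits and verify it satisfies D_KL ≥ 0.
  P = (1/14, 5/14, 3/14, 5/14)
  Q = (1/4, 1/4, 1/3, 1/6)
0.3108 bits

KL divergence satisfies the Gibbs inequality: D_KL(P||Q) ≥ 0 for all distributions P, Q.

D_KL(P||Q) = Σ p(x) log(p(x)/q(x))
Term by term:
  x=0: 1/14 × log_2[(1/14)/(1/4)] = -0.1291
  x=1: 5/14 × log_2[(5/14)/(1/4)] = 0.1838
  x=2: 3/14 × log_2[(3/14)/(1/3)] = -0.1366
  x=3: 5/14 × log_2[(5/14)/(1/6)] = 0.3927
D_KL(P||Q) = 0.3108 bits

D_KL(P||Q) = 0.3108 ≥ 0 ✓

This non-negativity is a fundamental property: relative entropy cannot be negative because it measures how different Q is from P.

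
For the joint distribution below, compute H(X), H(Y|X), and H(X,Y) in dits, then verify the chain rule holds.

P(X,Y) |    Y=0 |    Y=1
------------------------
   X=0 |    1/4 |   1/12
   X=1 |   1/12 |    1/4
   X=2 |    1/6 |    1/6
H(X,Y) = 0.7403, H(X) = 0.4771, H(Y|X) = 0.2632 (all in dits)

Chain rule: H(X,Y) = H(X) + H(Y|X)

Left side — joint entropy directly:
H(X,Y) = -Σ p(x,y) log p(x,y) = 0.7403 dits

Right side — compute H(Y|X) from the conditional distributions:
P(X) = (1/3, 1/3, 1/3), so H(X) = 0.4771 dits
H(Y|X) = Σ_x P(X=x) · H(Y|X=x):
  P(Y|X=0) = (3/4, 1/4), H(Y|X=0) = 0.2442, weight P(X=0) = 1/3
  P(Y|X=1) = (1/4, 3/4), H(Y|X=1) = 0.2442, weight P(X=1) = 1/3
  P(Y|X=2) = (1/2, 1/2), H(Y|X=2) = 0.3010, weight P(X=2) = 1/3
H(Y|X) = 0.2632 dits

H(X) + H(Y|X) = 0.4771 + 0.2632 = 0.7403 dits

Both sides equal 0.7403 dits. ✓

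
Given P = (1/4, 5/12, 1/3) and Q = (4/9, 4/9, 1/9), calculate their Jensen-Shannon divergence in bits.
0.0622 bits

Jensen-Shannon divergence is:
JSD(P||Q) = 0.5 × D_KL(P||M) + 0.5 × D_KL(Q||M)
where M = 0.5 × (P + Q) is the mixture distribution.

M = 0.5 × (1/4, 5/12, 1/3) + 0.5 × (4/9, 4/9, 1/9) = (0.347222, 0.430556, 2/9)

D_KL(P||M) = 0.0568 bits
D_KL(Q||M) = 0.0675 bits

JSD(P||Q) = 0.5 × 0.0568 + 0.5 × 0.0675 = 0.0622 bits

Unlike KL divergence, JSD is symmetric and bounded: 0 ≤ JSD ≤ log(2).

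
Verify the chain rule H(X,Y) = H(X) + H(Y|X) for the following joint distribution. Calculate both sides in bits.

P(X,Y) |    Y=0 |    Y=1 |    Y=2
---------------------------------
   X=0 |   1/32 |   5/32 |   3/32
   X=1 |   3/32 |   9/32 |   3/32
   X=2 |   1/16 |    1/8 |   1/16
H(X,Y) = 2.9249, H(X) = 1.5271, H(Y|X) = 1.3978 (all in bits)

Chain rule: H(X,Y) = H(X) + H(Y|X)

Left side — joint entropy directly:
H(X,Y) = -Σ p(x,y) log p(x,y) = 2.9249 bits

Right side — compute H(Y|X) from the conditional distributions:
P(X) = (9/32, 15/32, 1/4), so H(X) = 1.5271 bits
H(Y|X) = Σ_x P(X=x) · H(Y|X=x):
  P(Y|X=0) = (1/9, 5/9, 1/3), H(Y|X=0) = 1.3516, weight P(X=0) = 9/32
  P(Y|X=1) = (1/5, 3/5, 1/5), H(Y|X=1) = 1.3710, weight P(X=1) = 15/32
  P(Y|X=2) = (1/4, 1/2, 1/4), H(Y|X=2) = 1.5000, weight P(X=2) = 1/4
H(Y|X) = 1.3978 bits

H(X) + H(Y|X) = 1.5271 + 1.3978 = 2.9249 bits

Both sides equal 2.9249 bits. ✓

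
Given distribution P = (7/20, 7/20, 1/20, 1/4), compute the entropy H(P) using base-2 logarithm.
1.7763 bits

Shannon entropy is H(X) = -Σ p(x) log p(x).

For P = (7/20, 7/20, 1/20, 1/4):
H = -7/20 × log_2(7/20) -7/20 × log_2(7/20) -1/20 × log_2(1/20) -1/4 × log_2(1/4)
H = 1.7763 bits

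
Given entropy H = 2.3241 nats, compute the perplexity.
10.2175

Perplexity is e^H (or exp(H) for natural log).

H = 2.3241 nats
Perplexity = e^2.3241 = 10.2175

Interpretation: The model's uncertainty is equivalent to choosing uniformly among 10.2 options.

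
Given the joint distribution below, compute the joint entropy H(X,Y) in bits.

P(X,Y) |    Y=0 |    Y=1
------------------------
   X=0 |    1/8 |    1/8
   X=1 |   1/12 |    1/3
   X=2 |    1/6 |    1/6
2.4387 bits

Joint entropy is H(X,Y) = -Σ_{x,y} p(x,y) log p(x,y).

Summing over all non-zero entries:
H(X,Y) = -[1/8·log_2(1/8) + 1/8·log_2(1/8) + 1/12·log_2(1/12) + 1/3·log_2(1/3) + 1/6·log_2(1/6) + 1/6·log_2(1/6)]
H(X,Y) = 2.4387 bits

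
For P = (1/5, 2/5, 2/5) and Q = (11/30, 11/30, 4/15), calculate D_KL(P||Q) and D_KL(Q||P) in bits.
D_KL(P||Q) = 0.1093, D_KL(Q||P) = 0.1186

KL divergence is not symmetric: D_KL(P||Q) ≠ D_KL(Q||P) in general.

D_KL(P||Q) = 0.1093 bits
D_KL(Q||P) = 0.1186 bits

No, they are not equal!

This asymmetry is why KL divergence is not a true distance metric.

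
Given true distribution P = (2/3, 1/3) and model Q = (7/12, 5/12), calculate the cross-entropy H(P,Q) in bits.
0.9394 bits

Cross-entropy: H(P,Q) = -Σ p(x) log q(x)

Alternatively: H(P,Q) = H(P) + D_KL(P||Q)
H(P) = 0.9183 bits
D_KL(P||Q) = 0.0211 bits

H(P,Q) = 0.9183 + 0.0211 = 0.9394 bits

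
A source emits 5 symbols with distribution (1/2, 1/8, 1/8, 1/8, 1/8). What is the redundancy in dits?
0.0969 dits

Redundancy measures how far a source is from maximum entropy:
R = H_max - H(X)

Maximum entropy for 5 symbols: H_max = log_10(5) = 0.6990 dits
Actual entropy: H(X) = 0.6021 dits
Redundancy: R = 0.6990 - 0.6021 = 0.0969 dits

This redundancy represents potential for compression: the source could be compressed by 0.0969 dits per symbol.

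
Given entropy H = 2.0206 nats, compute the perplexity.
7.5428

Perplexity is e^H (or exp(H) for natural log).

H = 2.0206 nats
Perplexity = e^2.0206 = 7.5428

Interpretation: The model's uncertainty is equivalent to choosing uniformly among 7.5 options.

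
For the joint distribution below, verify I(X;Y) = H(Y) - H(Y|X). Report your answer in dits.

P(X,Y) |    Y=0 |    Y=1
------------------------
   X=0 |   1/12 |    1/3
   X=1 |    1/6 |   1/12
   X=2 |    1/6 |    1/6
I(X;Y) = 0.0350 dits

Mutual information has multiple equivalent forms:
- I(X;Y) = H(X) - H(X|Y)
- I(X;Y) = H(Y) - H(Y|X)
- I(X;Y) = H(X) + H(Y) - H(X,Y)

Computing all quantities:
H(X) = 0.4680, H(Y) = 0.2950, H(X,Y) = 0.7280
H(X|Y) = 0.4330, H(Y|X) = 0.2600

Verification:
H(X) - H(X|Y) = 0.4680 - 0.4330 = 0.0350
H(Y) - H(Y|X) = 0.2950 - 0.2600 = 0.0350
H(X) + H(Y) - H(X,Y) = 0.4680 + 0.2950 - 0.7280 = 0.0350

All forms give I(X;Y) = 0.0350 dits. ✓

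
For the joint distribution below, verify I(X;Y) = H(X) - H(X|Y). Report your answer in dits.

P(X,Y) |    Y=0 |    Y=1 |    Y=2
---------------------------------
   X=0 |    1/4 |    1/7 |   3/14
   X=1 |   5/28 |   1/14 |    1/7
I(X;Y) = 0.0009 dits

Mutual information has multiple equivalent forms:
- I(X;Y) = H(X) - H(X|Y)
- I(X;Y) = H(Y) - H(Y|X)
- I(X;Y) = H(X) + H(Y) - H(X,Y)

Computing all quantities:
H(X) = 0.2910, H(Y) = 0.4608, H(X,Y) = 0.7508
H(X|Y) = 0.2900, H(Y|X) = 0.4598

Verification:
H(X) - H(X|Y) = 0.2910 - 0.2900 = 0.0009
H(Y) - H(Y|X) = 0.4608 - 0.4598 = 0.0009
H(X) + H(Y) - H(X,Y) = 0.2910 + 0.4608 - 0.7508 = 0.0009

All forms give I(X;Y) = 0.0009 dits. ✓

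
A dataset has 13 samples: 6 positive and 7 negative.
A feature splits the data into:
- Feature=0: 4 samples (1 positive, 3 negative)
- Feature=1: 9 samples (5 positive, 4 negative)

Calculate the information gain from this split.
0.0600 bits

Information Gain = H(Y) - H(Y|Feature)

Before split:
P(positive) = 6/13 = 0.4615
H(Y) = 0.9957 bits

After split:
Feature=0: H = 0.8113 bits (weight = 4/13)
Feature=1: H = 0.9911 bits (weight = 9/13)
H(Y|Feature) = (4/13)×0.8113 + (9/13)×0.9911 = 0.9358 bits

Information Gain = 0.9957 - 0.9358 = 0.0600 bits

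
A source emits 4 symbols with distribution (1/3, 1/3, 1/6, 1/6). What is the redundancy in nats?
0.0566 nats

Redundancy measures how far a source is from maximum entropy:
R = H_max - H(X)

Maximum entropy for 4 symbols: H_max = log_e(4) = 1.3863 nats
Actual entropy: H(X) = 1.3297 nats
Redundancy: R = 1.3863 - 1.3297 = 0.0566 nats

This redundancy represents potential for compression: the source could be compressed by 0.0566 nats per symbol.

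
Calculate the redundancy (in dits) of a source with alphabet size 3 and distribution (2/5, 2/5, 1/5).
0.0190 dits

Redundancy measures how far a source is from maximum entropy:
R = H_max - H(X)

Maximum entropy for 3 symbols: H_max = log_10(3) = 0.4771 dits
Actual entropy: H(X) = 0.4581 dits
Redundancy: R = 0.4771 - 0.4581 = 0.0190 dits

This redundancy represents potential for compression: the source could be compressed by 0.0190 dits per symbol.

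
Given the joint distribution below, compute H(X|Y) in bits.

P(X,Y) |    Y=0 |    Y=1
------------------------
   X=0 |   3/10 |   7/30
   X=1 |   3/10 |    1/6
0.9919 bits

Using the chain rule: H(X|Y) = H(X,Y) - H(Y)

First, compute H(X,Y) = 1.9629 bits

Marginal P(Y) = (3/5, 2/5)
H(Y) = 0.9710 bits

H(X|Y) = H(X,Y) - H(Y) = 1.9629 - 0.9710 = 0.9919 bits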